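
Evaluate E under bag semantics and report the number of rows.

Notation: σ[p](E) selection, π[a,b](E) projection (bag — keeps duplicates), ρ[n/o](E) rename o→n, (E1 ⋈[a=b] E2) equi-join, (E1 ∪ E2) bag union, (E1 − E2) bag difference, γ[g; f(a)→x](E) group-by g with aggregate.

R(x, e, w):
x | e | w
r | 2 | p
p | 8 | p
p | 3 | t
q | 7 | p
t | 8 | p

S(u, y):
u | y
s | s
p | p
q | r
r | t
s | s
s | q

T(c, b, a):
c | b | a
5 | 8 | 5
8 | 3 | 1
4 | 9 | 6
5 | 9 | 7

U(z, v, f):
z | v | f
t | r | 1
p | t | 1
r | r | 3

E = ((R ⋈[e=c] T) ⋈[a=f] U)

Subexpression sizes:
  R → 5
  T → 4
  (R ⋈[e=c] T) → 2
  U → 3
  ((R ⋈[e=c] T) ⋈[a=f] U) → 4

|E| = 4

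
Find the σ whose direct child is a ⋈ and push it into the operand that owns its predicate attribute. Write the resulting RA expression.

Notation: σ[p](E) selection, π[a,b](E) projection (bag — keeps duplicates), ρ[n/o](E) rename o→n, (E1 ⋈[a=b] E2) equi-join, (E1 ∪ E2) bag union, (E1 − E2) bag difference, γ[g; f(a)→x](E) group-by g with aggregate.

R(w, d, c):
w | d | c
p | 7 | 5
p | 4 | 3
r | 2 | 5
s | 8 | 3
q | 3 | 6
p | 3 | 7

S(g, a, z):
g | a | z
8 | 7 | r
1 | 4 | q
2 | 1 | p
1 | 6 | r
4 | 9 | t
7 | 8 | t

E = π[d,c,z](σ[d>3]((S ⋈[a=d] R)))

σ filters on d, owned by the right side.
E' = π[d,c,z]((S ⋈[a=d] σ[d>3](R)))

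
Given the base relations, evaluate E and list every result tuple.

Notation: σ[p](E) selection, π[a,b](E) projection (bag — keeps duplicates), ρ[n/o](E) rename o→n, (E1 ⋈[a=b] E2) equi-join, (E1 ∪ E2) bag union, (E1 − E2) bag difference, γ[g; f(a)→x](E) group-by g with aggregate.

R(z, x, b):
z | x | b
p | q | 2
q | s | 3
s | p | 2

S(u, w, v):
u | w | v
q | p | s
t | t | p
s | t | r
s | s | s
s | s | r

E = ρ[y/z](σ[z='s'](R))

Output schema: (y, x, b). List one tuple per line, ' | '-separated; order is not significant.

Subexpression sizes:
  R → 3
  σ[z='s'](R) → 1
  ρ[y/z](σ[z='s'](R)) → 1

== RESULT ==
y | x | b
s | p | 2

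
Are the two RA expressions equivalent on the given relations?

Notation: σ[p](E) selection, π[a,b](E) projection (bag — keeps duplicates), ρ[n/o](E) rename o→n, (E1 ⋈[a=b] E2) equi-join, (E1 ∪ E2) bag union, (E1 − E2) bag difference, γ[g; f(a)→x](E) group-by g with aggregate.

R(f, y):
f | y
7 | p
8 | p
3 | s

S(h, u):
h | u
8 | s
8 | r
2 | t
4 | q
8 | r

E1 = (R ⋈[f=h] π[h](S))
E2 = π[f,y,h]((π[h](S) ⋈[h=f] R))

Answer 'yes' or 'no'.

E1 stepwise |·|:
  R → 3
  S → 5
  π[h](S) → 5
  (R ⋈[f=h] π[h](S)) → 3
E2 stepwise |·|:
  S → 5
  π[h](S) → 5
  R → 3
  (π[h](S) ⋈[h=f] R) → 3
  π[f,y,h]((π[h](S) ⋈[h=f] R)) → 3

E1 and E2 produce the same multiset:
f | y | h
8 | p | 8
8 | p | 8
8 | p | 8

yes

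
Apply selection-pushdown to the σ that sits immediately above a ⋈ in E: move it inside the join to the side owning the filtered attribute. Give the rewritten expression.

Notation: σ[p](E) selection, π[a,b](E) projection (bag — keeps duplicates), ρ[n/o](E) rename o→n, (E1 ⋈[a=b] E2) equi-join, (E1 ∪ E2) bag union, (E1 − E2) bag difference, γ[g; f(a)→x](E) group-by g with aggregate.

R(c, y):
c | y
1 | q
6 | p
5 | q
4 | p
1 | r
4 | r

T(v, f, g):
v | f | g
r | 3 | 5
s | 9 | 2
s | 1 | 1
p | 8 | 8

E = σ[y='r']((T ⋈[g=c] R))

σ filters on y, owned by the right side.
E' = (T ⋈[g=c] σ[y='r'](R))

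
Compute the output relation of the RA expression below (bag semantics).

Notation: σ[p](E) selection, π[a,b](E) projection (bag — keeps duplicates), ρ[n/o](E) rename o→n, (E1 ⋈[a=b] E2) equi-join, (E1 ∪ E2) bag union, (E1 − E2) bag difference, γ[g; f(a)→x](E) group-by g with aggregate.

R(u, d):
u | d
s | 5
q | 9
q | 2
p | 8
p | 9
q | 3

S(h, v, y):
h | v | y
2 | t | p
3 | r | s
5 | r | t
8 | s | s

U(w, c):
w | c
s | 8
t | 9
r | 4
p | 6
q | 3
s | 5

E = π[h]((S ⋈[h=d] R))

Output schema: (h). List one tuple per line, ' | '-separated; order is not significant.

Stepwise |·|:
  S → 4
  R → 6
  (S ⋈[h=d] R) → 4
  π[h]((S ⋈[h=d] R)) → 4

== RESULT ==
h
2
3
5
8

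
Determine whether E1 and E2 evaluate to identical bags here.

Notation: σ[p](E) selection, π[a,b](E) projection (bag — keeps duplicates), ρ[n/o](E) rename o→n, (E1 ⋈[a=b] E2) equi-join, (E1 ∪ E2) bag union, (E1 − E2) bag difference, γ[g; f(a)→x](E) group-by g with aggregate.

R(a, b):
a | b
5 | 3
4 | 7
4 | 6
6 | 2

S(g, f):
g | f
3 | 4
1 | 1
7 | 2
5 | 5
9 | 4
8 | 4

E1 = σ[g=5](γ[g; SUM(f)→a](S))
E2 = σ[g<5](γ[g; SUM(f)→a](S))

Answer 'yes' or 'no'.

E1 row counts bottom-up:
  S → 6
  γ[g; SUM(f)→a](S) → 6
  σ[g=5](γ[g; SUM(f)→a](S)) → 1
E2 row counts bottom-up:
  S → 6
  γ[g; SUM(f)→a](S) → 6
  σ[g<5](γ[g; SUM(f)→a](S)) → 2

E1 result:
g | a
5 | 5
E2 result:
g | a
1 | 1
3 | 4
Witness: (1, 1) appears 0× in E1 but 1× in E2.

no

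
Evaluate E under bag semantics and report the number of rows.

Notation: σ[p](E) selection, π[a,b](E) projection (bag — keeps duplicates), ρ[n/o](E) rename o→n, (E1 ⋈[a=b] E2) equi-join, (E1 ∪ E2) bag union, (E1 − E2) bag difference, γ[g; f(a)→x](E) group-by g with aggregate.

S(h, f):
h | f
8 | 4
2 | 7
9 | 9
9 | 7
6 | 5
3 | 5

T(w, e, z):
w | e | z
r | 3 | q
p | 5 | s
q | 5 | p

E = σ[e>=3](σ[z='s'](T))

Row counts bottom-up:
  T → 3
  σ[z='s'](T) → 1
  σ[e>=3](σ[z='s'](T)) → 1

|E| = 1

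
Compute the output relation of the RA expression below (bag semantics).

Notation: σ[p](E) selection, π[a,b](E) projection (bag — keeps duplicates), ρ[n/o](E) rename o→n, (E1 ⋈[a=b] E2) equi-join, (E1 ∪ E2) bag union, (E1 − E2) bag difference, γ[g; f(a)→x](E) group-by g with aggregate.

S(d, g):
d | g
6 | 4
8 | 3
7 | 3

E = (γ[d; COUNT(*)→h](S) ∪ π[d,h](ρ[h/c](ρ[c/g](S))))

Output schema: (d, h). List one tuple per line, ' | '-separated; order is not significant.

Per-node cardinality:
  S → 3
  γ[d; COUNT(*)→h](S) → 3
  S → 3
  ρ[c/g](S) → 3
  ρ[h/c](ρ[c/g](S)) → 3
  π[d,h](ρ[h/c](ρ[c/g](S))) → 3
  (γ[d; COUNT(*)→h](S) ∪ π[d,h](ρ[h/c](ρ[c/g](S)))) → 6

== RESULT ==
d | h
6 | 1
6 | 4
7 | 1
7 | 3
8 | 1
8 | 3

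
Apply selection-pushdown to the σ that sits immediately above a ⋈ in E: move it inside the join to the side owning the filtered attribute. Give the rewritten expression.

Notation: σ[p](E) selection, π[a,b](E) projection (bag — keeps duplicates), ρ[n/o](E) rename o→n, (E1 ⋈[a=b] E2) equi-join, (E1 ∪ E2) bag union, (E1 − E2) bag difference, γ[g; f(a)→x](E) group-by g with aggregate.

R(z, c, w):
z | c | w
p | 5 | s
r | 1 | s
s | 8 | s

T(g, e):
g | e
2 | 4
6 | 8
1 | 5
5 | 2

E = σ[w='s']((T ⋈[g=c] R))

σ filters on w, owned by the right side.
E' = (T ⋈[g=c] σ[w='s'](R))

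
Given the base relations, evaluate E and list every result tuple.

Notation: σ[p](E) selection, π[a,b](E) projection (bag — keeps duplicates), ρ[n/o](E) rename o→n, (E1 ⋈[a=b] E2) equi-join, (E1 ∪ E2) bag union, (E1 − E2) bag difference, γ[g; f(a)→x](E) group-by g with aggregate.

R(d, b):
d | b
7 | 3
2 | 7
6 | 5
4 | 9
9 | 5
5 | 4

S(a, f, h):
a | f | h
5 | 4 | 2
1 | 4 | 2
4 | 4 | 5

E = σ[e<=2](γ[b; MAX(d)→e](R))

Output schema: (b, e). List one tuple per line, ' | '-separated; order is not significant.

Stepwise |·|:
  R → 6
  γ[b; MAX(d)→e](R) → 5
  σ[e<=2](γ[b; MAX(d)→e](R)) → 1

== RESULT ==
b | e
7 | 2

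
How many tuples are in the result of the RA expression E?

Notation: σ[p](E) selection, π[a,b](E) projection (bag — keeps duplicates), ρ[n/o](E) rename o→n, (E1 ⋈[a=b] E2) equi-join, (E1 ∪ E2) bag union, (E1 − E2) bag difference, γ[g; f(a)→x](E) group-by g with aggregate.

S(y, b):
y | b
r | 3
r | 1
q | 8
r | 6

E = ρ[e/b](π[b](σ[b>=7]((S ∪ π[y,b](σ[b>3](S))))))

Stepwise |·|:
  S → 4
  S → 4
  σ[b>3](S) → 2
  π[y,b](σ[b>3](S)) → 2
  (S ∪ π[y,b](σ[b>3](S))) → 6
  σ[b>=7]((S ∪ π[y,b](σ[b>3](S)))) → 2
  π[b](σ[b>=7]((S ∪ π[y,b](σ[b>3](S))))) → 2
  ρ[e/b](π[b](σ[b>=7]((S ∪ π[y,b](σ[b>3](S)))))) → 2

|E| = 2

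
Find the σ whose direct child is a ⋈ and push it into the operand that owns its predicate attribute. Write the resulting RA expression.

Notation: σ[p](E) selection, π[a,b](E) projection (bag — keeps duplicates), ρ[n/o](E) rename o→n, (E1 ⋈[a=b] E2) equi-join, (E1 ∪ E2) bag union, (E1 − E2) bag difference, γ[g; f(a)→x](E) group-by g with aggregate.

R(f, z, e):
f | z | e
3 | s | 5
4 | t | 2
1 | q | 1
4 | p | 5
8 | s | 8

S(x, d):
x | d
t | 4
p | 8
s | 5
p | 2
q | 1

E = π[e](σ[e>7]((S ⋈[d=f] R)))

σ filters on e, owned by the right side.
E' = π[e]((S ⋈[d=f] σ[e>7](R)))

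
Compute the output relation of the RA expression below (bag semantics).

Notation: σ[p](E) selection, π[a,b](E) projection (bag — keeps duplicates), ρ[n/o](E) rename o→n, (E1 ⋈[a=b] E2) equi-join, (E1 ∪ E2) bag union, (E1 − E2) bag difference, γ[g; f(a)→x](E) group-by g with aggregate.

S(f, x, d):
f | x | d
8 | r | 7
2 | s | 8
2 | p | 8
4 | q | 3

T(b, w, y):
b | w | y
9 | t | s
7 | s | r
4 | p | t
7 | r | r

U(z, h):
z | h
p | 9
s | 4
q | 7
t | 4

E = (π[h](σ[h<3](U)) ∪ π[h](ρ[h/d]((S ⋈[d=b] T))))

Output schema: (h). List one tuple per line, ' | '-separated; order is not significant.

Subexpression sizes:
  U → 4
  σ[h<3](U) → 0
  π[h](σ[h<3](U)) → 0
  S → 4
  T → 4
  (S ⋈[d=b] T) → 2
  ρ[h/d]((S ⋈[d=b] T)) → 2
  π[h](ρ[h/d]((S ⋈[d=b] T))) → 2
  (π[h](σ[h<3](U)) ∪ π[h](ρ[h/d]((S ⋈[d=b] T)))) → 2

== RESULT ==
h
7
7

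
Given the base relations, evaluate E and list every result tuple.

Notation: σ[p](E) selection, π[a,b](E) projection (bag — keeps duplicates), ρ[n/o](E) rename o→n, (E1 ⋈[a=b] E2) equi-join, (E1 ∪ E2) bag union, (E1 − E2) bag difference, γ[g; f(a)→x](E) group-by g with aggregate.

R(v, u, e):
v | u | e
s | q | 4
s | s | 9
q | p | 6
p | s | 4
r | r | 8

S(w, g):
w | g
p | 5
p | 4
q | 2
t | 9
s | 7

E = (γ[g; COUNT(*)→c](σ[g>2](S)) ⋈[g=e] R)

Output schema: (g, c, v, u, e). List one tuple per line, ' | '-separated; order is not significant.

Subexpression sizes:
  S → 5
  σ[g>2](S) → 4
  γ[g; COUNT(*)→c](σ[g>2](S)) → 4
  R → 5
  (γ[g; COUNT(*)→c](σ[g>2](S)) ⋈[g=e] R) → 3

== RESULT ==
g | c | v | u | e
4 | 1 | p | s | 4
4 | 1 | s | q | 4
9 | 1 | s | s | 9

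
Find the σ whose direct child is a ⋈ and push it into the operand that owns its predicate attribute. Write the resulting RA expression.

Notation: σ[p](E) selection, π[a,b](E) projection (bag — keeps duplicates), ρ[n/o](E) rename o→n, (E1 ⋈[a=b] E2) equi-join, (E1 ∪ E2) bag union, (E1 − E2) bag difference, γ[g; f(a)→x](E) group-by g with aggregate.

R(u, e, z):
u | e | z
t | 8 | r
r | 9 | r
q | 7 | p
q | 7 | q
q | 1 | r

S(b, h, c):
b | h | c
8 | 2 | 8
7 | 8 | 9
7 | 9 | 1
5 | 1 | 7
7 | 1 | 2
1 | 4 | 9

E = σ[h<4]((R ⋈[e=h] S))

σ filters on h, owned by the right side.
E' = (R ⋈[e=h] σ[h<4](S))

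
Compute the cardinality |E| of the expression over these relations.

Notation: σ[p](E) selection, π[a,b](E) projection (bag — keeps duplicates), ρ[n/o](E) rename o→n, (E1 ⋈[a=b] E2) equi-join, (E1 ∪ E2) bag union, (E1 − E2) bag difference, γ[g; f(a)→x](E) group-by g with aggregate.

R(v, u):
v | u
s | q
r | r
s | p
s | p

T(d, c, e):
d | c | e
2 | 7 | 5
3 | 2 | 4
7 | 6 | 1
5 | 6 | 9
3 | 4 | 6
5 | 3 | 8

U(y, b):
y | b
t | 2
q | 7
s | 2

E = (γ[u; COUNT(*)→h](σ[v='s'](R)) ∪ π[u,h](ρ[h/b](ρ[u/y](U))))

Per-node cardinality:
  R → 4
  σ[v='s'](R) → 3
  γ[u; COUNT(*)→h](σ[v='s'](R)) → 2
  U → 3
  ρ[u/y](U) → 3
  ρ[h/b](ρ[u/y](U)) → 3
  π[u,h](ρ[h/b](ρ[u/y](U))) → 3
  (γ[u; COUNT(*)→h](σ[v='s'](R)) ∪ π[u,h](ρ[h/b](ρ[u/y](U)))) → 5

|E| = 5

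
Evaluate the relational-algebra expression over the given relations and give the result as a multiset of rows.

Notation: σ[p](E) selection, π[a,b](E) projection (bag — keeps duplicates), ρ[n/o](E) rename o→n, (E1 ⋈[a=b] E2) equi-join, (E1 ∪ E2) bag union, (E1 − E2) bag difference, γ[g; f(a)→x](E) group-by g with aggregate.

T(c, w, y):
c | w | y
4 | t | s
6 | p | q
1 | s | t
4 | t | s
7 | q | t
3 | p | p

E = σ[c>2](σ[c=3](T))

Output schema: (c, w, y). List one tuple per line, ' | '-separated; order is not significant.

Stepwise |·|:
  T → 6
  σ[c=3](T) → 1
  σ[c>2](σ[c=3](T)) → 1

== RESULT ==
c | w | y
3 | p | p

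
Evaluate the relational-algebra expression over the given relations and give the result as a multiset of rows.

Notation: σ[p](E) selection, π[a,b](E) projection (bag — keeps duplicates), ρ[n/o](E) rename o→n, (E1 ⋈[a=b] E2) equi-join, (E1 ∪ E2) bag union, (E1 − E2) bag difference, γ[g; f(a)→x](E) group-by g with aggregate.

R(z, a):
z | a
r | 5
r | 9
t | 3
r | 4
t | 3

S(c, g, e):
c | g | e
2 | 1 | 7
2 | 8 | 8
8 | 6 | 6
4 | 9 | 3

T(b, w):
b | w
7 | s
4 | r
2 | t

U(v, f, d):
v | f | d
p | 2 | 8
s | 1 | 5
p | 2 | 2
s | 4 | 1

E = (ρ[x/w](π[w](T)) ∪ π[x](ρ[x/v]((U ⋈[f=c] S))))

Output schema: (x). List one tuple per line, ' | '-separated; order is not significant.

Subexpression sizes:
  T → 3
  π[w](T) → 3
  ρ[x/w](π[w](T)) → 3
  U → 4
  S → 4
  (U ⋈[f=c] S) → 5
  ρ[x/v]((U ⋈[f=c] S)) → 5
  π[x](ρ[x/v]((U ⋈[f=c] S))) → 5
  (ρ[x/w](π[w](T)) ∪ π[x](ρ[x/v]((U ⋈[f=c] S)))) → 8

== RESULT ==
x
p
p
p
p
r
s
s
t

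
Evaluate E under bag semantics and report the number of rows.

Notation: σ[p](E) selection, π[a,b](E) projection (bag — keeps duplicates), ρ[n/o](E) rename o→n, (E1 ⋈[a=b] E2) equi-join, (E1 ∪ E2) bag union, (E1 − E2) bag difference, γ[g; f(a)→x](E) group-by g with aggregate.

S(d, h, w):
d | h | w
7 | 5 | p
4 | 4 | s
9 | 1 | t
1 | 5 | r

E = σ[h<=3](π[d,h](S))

Row counts bottom-up:
  S → 4
  π[d,h](S) → 4
  σ[h<=3](π[d,h](S)) → 1

|E| = 1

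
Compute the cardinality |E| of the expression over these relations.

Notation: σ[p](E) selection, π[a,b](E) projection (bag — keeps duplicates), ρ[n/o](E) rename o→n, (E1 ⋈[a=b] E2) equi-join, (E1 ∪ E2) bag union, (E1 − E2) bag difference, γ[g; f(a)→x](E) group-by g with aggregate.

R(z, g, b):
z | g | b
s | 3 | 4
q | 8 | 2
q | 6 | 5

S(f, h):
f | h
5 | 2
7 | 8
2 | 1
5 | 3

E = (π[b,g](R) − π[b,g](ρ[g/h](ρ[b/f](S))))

Subexpression sizes:
  R → 3
  π[b,g](R) → 3
  S → 4
  ρ[b/f](S) → 4
  ρ[g/h](ρ[b/f](S)) → 4
  π[b,g](ρ[g/h](ρ[b/f](S))) → 4
  (π[b,g](R) − π[b,g](ρ[g/h](ρ[b/f](S)))) → 3

|E| = 3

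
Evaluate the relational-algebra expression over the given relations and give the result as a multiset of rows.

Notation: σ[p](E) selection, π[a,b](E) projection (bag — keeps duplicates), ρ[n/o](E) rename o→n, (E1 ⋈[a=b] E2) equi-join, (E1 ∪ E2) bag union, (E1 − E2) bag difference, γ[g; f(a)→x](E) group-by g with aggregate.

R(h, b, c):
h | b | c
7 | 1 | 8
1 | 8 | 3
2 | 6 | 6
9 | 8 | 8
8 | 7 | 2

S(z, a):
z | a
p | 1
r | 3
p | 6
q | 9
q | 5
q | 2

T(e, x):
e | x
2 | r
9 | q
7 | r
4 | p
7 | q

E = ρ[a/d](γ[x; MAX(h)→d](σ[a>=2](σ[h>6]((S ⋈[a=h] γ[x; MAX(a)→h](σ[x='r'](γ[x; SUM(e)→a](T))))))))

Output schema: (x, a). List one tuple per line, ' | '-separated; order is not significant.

Subexpression sizes:
  S → 6
  T → 5
  γ[x; SUM(e)→a](T) → 3
  σ[x='r'](γ[x; SUM(e)→a](T)) → 1
  γ[x; MAX(a)→h](σ[x='r'](γ[x; SUM(e)→a](T))) → 1
  (S ⋈[a=h] γ[x; MAX(a)→h](σ[x='r'](γ[x; SUM(e)→a](T)))) → 1
  σ[h>6]((S ⋈[a=h] γ[x; MAX(a)→h](σ[x='r'](γ[x; SUM(e)→a](T))))) → 1
  σ[a>=2](σ[h>6]((S ⋈[a=h] γ[x; MAX(a)→h](σ[x='r'](γ[x; SUM(e)→a](T)))))) → 1
  γ[x; MAX(h)→d](σ[a>=2](σ[h>6]((S ⋈[a=h] γ[x; MAX(a)→h](σ[x='r'](γ[x; SUM(e)→a](T))))))) → 1
  ρ[a/d](γ[x; MAX(h)→d](σ[a>=2](σ[h>6]((S ⋈[a=h] γ[x; MAX(a)→h](σ[x='r'](γ[x; SUM(e)→a](T)))))))) → 1

== RESULT ==
x | a
r | 9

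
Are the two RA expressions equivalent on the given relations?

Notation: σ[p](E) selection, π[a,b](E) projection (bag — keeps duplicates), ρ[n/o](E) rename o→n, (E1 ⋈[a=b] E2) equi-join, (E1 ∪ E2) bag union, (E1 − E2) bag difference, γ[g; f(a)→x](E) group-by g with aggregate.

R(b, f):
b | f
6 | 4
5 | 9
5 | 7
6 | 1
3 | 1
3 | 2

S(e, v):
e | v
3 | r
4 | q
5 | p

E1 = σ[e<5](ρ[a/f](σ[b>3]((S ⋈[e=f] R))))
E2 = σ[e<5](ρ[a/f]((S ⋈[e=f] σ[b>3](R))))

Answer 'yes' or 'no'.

E1 stepwise |·|:
  S → 3
  R → 6
  (S ⋈[e=f] R) → 1
  σ[b>3]((S ⋈[e=f] R)) → 1
  ρ[a/f](σ[b>3]((S ⋈[e=f] R))) → 1
  σ[e<5](ρ[a/f](σ[b>3]((S ⋈[e=f] R)))) → 1
E2 stepwise |·|:
  S → 3
  R → 6
  σ[b>3](R) → 4
  (S ⋈[e=f] σ[b>3](R)) → 1
  ρ[a/f]((S ⋈[e=f] σ[b>3](R))) → 1
  σ[e<5](ρ[a/f]((S ⋈[e=f] σ[b>3](R)))) → 1

E1 and E2 produce the same multiset:
e | v | b | a
4 | q | 6 | 4

yes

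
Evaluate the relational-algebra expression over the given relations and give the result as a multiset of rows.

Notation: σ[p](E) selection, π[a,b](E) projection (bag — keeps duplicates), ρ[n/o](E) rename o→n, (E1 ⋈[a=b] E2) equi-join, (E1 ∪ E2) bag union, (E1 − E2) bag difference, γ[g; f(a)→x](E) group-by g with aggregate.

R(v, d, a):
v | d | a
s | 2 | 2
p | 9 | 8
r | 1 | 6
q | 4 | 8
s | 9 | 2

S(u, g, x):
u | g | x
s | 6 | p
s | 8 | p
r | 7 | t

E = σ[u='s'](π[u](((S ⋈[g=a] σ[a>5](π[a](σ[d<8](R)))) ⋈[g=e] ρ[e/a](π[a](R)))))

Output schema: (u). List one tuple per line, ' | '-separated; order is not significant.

Subexpression sizes:
  S → 3
  R → 5
  σ[d<8](R) → 3
  π[a](σ[d<8](R)) → 3
  σ[a>5](π[a](σ[d<8](R))) → 2
  (S ⋈[g=a] σ[a>5](π[a](σ[d<8](R)))) → 2
  R → 5
  π[a](R) → 5
  ρ[e/a](π[a](R)) → 5
  ((S ⋈[g=a] σ[a>5](π[a](σ[d<8](R)))) ⋈[g=e] ρ[e/a](π[a](R))) → 3
  π[u](((S ⋈[g=a] σ[a>5](π[a](σ[d<8](R)))) ⋈[g=e] ρ[e/a](π[a](R)))) → 3
  σ[u='s'](π[u](((S ⋈[g=a] σ[a>5](π[a](σ[d<8](R)))) ⋈[g=e] ρ[e/a](π[a](R))))) → 3

== RESULT ==
u
s
s
s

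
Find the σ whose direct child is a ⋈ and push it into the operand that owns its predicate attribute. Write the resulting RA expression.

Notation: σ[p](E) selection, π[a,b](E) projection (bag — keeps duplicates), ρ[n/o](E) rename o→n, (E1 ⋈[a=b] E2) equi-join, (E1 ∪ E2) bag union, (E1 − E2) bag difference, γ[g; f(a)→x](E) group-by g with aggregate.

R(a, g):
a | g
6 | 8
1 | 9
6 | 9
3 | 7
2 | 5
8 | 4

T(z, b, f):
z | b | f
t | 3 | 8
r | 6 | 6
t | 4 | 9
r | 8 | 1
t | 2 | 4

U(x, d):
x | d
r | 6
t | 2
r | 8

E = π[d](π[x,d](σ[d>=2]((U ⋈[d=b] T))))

σ filters on d, owned by the left side.
E' = π[d](π[x,d]((σ[d>=2](U) ⋈[d=b] T)))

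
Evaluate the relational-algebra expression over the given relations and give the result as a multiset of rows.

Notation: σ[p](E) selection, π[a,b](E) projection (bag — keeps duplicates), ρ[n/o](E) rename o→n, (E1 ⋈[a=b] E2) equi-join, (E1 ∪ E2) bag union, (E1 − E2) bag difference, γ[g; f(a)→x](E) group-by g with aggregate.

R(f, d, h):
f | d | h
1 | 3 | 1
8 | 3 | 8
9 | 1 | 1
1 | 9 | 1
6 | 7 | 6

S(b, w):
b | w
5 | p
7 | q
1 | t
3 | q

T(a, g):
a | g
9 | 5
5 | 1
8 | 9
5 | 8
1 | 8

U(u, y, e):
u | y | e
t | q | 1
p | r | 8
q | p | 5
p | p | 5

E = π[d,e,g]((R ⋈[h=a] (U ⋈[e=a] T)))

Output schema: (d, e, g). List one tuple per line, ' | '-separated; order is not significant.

Stepwise |·|:
  R → 5
  U → 4
  T → 5
  (U ⋈[e=a] T) → 6
  (R ⋈[h=a] (U ⋈[e=a] T)) → 4
  π[d,e,g]((R ⋈[h=a] (U ⋈[e=a] T))) → 4

== RESULT ==
d | e | g
1 | 1 | 8
3 | 1 | 8
3 | 8 | 9
9 | 1 | 8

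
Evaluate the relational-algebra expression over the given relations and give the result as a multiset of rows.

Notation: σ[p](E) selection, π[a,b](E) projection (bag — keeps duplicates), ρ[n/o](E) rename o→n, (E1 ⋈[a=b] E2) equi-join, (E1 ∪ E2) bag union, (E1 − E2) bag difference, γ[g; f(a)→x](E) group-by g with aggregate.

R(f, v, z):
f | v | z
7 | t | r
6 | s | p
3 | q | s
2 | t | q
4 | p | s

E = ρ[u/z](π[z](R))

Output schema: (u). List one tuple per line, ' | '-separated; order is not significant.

Row counts bottom-up:
  R → 5
  π[z](R) → 5
  ρ[u/z](π[z](R)) → 5

== RESULT ==
u
p
q
r
s
s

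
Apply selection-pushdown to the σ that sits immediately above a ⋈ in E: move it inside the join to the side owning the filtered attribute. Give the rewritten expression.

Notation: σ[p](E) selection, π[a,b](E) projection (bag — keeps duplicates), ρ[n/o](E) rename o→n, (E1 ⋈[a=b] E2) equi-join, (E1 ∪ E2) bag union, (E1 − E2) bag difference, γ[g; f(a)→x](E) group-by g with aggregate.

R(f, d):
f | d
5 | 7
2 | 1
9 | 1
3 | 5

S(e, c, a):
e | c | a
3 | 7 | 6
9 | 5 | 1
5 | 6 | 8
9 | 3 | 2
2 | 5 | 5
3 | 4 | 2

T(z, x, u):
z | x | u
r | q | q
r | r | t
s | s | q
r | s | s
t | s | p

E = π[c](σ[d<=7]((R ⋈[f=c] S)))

σ filters on d, owned by the left side.
E' = π[c]((σ[d<=7](R) ⋈[f=c] S))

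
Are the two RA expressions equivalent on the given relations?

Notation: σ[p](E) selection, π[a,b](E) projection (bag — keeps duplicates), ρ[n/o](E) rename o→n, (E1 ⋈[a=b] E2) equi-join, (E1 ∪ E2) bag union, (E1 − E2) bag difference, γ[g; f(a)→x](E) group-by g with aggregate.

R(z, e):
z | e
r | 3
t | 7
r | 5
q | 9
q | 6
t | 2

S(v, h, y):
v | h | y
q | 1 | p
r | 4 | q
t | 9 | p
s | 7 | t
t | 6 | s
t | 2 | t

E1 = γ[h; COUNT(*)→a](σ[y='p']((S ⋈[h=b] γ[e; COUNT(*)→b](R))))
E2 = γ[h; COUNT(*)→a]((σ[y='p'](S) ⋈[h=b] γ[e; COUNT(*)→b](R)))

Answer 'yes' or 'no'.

E1 stepwise |·|:
  S → 6
  R → 6
  γ[e; COUNT(*)→b](R) → 6
  (S ⋈[h=b] γ[e; COUNT(*)→b](R)) → 6
  σ[y='p']((S ⋈[h=b] γ[e; COUNT(*)→b](R))) → 6
  γ[h; COUNT(*)→a](σ[y='p']((S ⋈[h=b] γ[e; COUNT(*)→b](R)))) → 1
E2 stepwise |·|:
  S → 6
  σ[y='p'](S) → 2
  R → 6
  γ[e; COUNT(*)→b](R) → 6
  (σ[y='p'](S) ⋈[h=b] γ[e; COUNT(*)→b](R)) → 6
  γ[h; COUNT(*)→a]((σ[y='p'](S) ⋈[h=b] γ[e; COUNT(*)→b](R))) → 1

E1 and E2 produce the same multiset:
h | a
1 | 6

yes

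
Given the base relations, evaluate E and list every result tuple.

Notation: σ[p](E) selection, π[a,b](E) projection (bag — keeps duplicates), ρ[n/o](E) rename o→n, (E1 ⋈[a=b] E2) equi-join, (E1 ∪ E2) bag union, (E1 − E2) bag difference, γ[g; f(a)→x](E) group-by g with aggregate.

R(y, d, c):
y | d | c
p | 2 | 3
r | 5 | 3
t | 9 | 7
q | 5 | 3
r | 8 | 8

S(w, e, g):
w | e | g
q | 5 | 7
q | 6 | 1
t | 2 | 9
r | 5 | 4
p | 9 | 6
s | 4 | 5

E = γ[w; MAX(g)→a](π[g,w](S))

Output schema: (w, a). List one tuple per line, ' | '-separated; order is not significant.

Per-node cardinality:
  S → 6
  π[g,w](S) → 6
  γ[w; MAX(g)→a](π[g,w](S)) → 5

== RESULT ==
w | a
p | 6
q | 7
r | 4
s | 5
t | 9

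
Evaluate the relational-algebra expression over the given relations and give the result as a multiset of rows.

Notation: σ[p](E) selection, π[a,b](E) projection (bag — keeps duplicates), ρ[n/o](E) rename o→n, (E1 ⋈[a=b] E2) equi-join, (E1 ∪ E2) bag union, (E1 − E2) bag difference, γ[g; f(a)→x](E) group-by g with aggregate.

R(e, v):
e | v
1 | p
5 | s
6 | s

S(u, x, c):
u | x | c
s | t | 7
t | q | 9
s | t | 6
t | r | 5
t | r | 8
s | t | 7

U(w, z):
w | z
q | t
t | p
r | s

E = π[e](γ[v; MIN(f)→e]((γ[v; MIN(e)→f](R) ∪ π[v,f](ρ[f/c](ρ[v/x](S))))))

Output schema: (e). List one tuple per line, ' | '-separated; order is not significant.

Stepwise |·|:
  R → 3
  γ[v; MIN(e)→f](R) → 2
  S → 6
  ρ[v/x](S) → 6
  ρ[f/c](ρ[v/x](S)) → 6
  π[v,f](ρ[f/c](ρ[v/x](S))) → 6
  (γ[v; MIN(e)→f](R) ∪ π[v,f](ρ[f/c](ρ[v/x](S)))) → 8
  γ[v; MIN(f)→e]((γ[v; MIN(e)→f](R) ∪ π[v,f](ρ[f/c](ρ[v/x](S))))) → 5
  π[e](γ[v; MIN(f)→e]((γ[v; MIN(e)→f](R) ∪ π[v,f](ρ[f/c](ρ[v/x](S)))))) → 5

== RESULT ==
e
1
5
5
6
9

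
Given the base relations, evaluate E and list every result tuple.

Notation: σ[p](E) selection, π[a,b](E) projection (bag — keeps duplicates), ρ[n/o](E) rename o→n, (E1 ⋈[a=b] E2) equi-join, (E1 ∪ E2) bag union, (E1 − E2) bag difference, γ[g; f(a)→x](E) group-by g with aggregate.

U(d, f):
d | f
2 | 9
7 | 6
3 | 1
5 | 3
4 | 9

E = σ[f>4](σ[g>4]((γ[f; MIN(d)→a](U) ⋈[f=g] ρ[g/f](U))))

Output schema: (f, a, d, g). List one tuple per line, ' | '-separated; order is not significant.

Per-node cardinality:
  U → 5
  γ[f; MIN(d)→a](U) → 4
  U → 5
  ρ[g/f](U) → 5
  (γ[f; MIN(d)→a](U) ⋈[f=g] ρ[g/f](U)) → 5
  σ[g>4]((γ[f; MIN(d)→a](U) ⋈[f=g] ρ[g/f](U))) → 3
  σ[f>4](σ[g>4]((γ[f; MIN(d)→a](U) ⋈[f=g] ρ[g/f](U)))) → 3

== RESULT ==
f | a | d | g
6 | 7 | 7 | 6
9 | 2 | 2 | 9
9 | 2 | 4 | 9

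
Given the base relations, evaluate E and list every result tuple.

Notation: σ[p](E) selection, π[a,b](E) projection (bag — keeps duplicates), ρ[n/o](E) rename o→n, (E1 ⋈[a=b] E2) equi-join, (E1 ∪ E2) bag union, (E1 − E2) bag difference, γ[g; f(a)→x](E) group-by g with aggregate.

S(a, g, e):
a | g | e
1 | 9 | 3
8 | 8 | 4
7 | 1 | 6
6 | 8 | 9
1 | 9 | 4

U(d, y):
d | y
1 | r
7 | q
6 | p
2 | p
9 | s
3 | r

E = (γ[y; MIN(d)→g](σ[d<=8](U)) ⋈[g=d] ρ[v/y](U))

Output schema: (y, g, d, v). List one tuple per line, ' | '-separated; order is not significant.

Per-node cardinality:
  U → 6
  σ[d<=8](U) → 5
  γ[y; MIN(d)→g](σ[d<=8](U)) → 3
  U → 6
  ρ[v/y](U) → 6
  (γ[y; MIN(d)→g](σ[d<=8](U)) ⋈[g=d] ρ[v/y](U)) → 3

== RESULT ==
y | g | d | v
p | 2 | 2 | p
q | 7 | 7 | q
r | 1 | 1 | r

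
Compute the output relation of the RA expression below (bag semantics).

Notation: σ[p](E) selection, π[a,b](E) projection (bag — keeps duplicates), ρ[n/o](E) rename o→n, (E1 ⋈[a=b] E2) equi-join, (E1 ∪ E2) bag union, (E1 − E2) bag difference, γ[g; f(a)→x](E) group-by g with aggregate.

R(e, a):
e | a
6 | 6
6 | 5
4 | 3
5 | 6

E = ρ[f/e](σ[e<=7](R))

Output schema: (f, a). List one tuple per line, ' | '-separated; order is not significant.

Per-node cardinality:
  R → 4
  σ[e<=7](R) → 4
  ρ[f/e](σ[e<=7](R)) → 4

== RESULT ==
f | a
4 | 3
5 | 6
6 | 5
6 | 6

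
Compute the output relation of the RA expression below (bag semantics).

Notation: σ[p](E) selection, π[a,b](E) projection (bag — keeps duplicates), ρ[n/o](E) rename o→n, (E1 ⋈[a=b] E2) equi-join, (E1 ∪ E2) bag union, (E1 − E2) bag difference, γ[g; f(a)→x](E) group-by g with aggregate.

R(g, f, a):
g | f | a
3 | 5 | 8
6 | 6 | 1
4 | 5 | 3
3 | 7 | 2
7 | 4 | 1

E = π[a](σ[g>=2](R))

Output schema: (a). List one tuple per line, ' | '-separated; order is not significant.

Per-node cardinality:
  R → 5
  σ[g>=2](R) → 5
  π[a](σ[g>=2](R)) → 5

== RESULT ==
a
1
1
2
3
8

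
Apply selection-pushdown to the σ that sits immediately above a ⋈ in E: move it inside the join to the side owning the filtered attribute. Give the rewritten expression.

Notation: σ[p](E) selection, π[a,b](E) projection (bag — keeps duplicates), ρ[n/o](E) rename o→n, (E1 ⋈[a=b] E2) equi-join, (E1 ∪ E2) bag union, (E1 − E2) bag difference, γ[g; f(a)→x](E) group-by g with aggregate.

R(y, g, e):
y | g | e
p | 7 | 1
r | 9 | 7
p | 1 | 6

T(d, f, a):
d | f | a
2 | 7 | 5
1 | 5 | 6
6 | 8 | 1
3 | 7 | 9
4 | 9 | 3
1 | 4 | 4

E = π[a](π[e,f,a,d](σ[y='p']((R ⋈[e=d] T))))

σ filters on y, owned by the left side.
E' = π[a](π[e,f,a,d]((σ[y='p'](R) ⋈[e=d] T)))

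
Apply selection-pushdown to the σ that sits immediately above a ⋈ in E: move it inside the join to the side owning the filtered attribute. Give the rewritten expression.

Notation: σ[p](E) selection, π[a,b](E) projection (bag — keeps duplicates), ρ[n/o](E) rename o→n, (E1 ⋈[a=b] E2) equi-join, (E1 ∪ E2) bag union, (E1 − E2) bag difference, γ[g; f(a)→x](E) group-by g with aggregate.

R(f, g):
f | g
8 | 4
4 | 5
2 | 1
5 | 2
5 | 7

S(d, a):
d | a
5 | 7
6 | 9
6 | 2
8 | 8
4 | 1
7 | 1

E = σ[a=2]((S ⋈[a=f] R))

σ filters on a, owned by the left side.
E' = (σ[a=2](S) ⋈[a=f] R)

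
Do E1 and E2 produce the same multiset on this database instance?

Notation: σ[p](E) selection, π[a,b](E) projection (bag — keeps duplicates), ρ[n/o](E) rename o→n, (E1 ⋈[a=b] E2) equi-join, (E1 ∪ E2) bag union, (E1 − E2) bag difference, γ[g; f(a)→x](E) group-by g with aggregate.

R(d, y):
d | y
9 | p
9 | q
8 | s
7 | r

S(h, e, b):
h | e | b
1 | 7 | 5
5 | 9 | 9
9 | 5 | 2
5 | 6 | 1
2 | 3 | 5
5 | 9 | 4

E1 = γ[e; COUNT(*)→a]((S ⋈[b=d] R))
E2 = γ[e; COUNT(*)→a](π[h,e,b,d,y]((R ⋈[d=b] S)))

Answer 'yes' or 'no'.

E1 subexpression sizes:
  S → 6
  R → 4
  (S ⋈[b=d] R) → 2
  γ[e; COUNT(*)→a]((S ⋈[b=d] R)) → 1
E2 subexpression sizes:
  R → 4
  S → 6
  (R ⋈[d=b] S) → 2
  π[h,e,b,d,y]((R ⋈[d=b] S)) → 2
  γ[e; COUNT(*)→a](π[h,e,b,d,y]((R ⋈[d=b] S))) → 1

E1 and E2 produce the same multiset:
e | a
9 | 2

yes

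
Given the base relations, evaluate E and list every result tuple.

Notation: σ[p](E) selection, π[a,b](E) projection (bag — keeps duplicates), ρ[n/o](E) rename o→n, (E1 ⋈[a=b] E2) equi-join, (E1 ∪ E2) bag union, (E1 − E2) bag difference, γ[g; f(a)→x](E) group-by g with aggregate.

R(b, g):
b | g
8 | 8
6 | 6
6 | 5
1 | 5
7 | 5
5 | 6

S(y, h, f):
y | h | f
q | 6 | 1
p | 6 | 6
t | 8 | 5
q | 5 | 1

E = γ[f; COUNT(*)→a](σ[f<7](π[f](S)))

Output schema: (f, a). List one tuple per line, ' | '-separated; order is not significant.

Per-node cardinality:
  S → 4
  π[f](S) → 4
  σ[f<7](π[f](S)) → 4
  γ[f; COUNT(*)→a](σ[f<7](π[f](S))) → 3

== RESULT ==
f | a
1 | 2
5 | 1
6 | 1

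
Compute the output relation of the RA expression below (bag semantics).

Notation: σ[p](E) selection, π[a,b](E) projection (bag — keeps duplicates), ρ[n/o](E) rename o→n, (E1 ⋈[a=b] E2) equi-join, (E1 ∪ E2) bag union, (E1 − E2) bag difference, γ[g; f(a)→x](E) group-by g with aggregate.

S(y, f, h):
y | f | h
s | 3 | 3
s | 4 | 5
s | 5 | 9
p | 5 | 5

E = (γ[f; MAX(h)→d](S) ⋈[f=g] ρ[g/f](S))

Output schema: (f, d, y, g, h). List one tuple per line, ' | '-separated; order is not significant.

Row counts bottom-up:
  S → 4
  γ[f; MAX(h)→d](S) → 3
  S → 4
  ρ[g/f](S) → 4
  (γ[f; MAX(h)→d](S) ⋈[f=g] ρ[g/f](S)) → 4

== RESULT ==
f | d | y | g | h
3 | 3 | s | 3 | 3
4 | 5 | s | 4 | 5
5 | 9 | p | 5 | 5
5 | 9 | s | 5 | 9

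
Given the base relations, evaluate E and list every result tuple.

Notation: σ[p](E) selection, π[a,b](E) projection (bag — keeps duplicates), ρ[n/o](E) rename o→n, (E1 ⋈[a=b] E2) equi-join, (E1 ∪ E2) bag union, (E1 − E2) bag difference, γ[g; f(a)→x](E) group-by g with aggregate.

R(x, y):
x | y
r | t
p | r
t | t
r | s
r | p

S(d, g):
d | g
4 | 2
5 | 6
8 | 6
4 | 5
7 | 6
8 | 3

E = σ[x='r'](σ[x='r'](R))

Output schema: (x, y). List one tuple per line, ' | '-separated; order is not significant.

Row counts bottom-up:
  R → 5
  σ[x='r'](R) → 3
  σ[x='r'](σ[x='r'](R)) → 3

== RESULT ==
x | y
r | p
r | s
r | t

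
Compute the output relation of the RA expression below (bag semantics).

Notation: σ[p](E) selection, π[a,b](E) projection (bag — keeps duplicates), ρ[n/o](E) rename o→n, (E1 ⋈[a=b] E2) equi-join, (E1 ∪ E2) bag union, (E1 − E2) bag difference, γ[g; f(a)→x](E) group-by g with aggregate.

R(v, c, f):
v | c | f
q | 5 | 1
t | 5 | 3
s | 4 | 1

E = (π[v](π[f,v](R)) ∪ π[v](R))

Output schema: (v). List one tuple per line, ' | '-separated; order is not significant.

Per-node cardinality:
  R → 3
  π[f,v](R) → 3
  π[v](π[f,v](R)) → 3
  R → 3
  π[v](R) → 3
  (π[v](π[f,v](R)) ∪ π[v](R)) → 6

== RESULT ==
v
q
q
s
s
t
t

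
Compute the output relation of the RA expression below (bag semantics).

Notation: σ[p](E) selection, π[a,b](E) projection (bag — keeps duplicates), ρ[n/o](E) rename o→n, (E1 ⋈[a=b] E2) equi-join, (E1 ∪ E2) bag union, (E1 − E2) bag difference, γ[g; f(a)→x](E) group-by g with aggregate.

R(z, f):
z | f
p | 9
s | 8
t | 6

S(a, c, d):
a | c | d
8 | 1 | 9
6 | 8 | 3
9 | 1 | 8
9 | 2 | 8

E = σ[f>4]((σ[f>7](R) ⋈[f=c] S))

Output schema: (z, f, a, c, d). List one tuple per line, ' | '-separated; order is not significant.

Subexpression sizes:
  R → 3
  σ[f>7](R) → 2
  S → 4
  (σ[f>7](R) ⋈[f=c] S) → 1
  σ[f>4]((σ[f>7](R) ⋈[f=c] S)) → 1

== RESULT ==
z | f | a | c | d
s | 8 | 6 | 8 | 3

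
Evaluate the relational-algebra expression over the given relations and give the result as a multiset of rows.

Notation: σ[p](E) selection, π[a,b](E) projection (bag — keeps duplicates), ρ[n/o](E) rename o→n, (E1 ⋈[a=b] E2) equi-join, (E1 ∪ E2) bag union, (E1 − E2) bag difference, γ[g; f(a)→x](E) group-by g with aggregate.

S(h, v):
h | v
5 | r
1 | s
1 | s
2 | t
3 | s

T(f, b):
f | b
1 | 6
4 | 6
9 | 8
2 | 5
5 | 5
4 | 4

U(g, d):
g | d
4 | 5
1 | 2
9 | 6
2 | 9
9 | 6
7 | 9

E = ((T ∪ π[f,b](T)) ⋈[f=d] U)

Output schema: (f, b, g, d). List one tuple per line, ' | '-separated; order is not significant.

Stepwise |·|:
  T → 6
  T → 6
  π[f,b](T) → 6
  (T ∪ π[f,b](T)) → 12
  U → 6
  ((T ∪ π[f,b](T)) ⋈[f=d] U) → 8

== RESULT ==
f | b | g | d
2 | 5 | 1 | 2
2 | 5 | 1 | 2
5 | 5 | 4 | 5
5 | 5 | 4 | 5
9 | 8 | 2 | 9
9 | 8 | 2 | 9
9 | 8 | 7 | 9
9 | 8 | 7 | 9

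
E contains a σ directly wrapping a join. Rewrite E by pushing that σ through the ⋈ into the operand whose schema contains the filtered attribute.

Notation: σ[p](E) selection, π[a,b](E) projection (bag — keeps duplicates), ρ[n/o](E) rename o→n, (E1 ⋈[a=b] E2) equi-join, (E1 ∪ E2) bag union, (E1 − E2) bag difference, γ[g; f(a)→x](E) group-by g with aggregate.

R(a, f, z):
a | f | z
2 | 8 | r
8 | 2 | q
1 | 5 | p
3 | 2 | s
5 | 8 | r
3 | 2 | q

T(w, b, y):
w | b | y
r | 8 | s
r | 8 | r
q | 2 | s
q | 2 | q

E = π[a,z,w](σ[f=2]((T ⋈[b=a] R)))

σ filters on f, owned by the right side.
E' = π[a,z,w]((T ⋈[b=a] σ[f=2](R)))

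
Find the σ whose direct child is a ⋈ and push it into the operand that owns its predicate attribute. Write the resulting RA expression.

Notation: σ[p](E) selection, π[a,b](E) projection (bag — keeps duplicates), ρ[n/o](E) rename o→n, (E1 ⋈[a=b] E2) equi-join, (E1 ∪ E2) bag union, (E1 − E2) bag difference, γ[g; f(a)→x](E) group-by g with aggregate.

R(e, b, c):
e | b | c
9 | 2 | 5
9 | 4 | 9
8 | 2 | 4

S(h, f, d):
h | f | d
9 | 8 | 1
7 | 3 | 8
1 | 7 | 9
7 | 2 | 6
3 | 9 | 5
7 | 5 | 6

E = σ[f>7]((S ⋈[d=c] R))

σ filters on f, owned by the left side.
E' = (σ[f>7](S) ⋈[d=c] R)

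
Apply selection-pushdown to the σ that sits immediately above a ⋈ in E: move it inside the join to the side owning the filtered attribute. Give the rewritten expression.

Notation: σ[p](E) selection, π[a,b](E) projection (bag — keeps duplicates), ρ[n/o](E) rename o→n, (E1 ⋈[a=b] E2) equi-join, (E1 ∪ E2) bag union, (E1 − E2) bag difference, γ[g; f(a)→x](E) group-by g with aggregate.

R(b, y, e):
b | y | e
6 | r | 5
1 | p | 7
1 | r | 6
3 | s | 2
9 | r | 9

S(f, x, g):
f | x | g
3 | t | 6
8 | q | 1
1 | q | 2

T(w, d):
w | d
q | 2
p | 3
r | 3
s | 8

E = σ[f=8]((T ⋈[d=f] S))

σ filters on f, owned by the right side.
E' = (T ⋈[d=f] σ[f=8](S))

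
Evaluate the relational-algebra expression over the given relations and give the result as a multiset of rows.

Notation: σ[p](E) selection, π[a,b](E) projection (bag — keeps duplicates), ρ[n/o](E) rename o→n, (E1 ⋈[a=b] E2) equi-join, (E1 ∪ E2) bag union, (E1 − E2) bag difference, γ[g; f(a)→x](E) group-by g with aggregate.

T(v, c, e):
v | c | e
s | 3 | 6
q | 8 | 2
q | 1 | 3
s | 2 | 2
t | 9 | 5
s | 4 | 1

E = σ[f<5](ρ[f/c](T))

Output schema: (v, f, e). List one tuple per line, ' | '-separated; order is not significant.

Per-node cardinality:
  T → 6
  ρ[f/c](T) → 6
  σ[f<5](ρ[f/c](T)) → 4

== RESULT ==
v | f | e
q | 1 | 3
s | 2 | 2
s | 3 | 6
s | 4 | 1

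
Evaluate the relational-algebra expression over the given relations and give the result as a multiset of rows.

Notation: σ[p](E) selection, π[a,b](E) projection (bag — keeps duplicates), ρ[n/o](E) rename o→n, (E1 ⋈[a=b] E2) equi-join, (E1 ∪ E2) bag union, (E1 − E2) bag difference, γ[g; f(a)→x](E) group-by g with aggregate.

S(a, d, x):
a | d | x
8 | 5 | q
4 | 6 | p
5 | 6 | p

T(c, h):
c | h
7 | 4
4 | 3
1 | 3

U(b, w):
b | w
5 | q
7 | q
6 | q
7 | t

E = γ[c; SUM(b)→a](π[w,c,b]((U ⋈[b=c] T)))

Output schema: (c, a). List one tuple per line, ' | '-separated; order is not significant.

Row counts bottom-up:
  U → 4
  T → 3
  (U ⋈[b=c] T) → 2
  π[w,c,b]((U ⋈[b=c] T)) → 2
  γ[c; SUM(b)→a](π[w,c,b]((U ⋈[b=c] T))) → 1

== RESULT ==
c | a
7 | 14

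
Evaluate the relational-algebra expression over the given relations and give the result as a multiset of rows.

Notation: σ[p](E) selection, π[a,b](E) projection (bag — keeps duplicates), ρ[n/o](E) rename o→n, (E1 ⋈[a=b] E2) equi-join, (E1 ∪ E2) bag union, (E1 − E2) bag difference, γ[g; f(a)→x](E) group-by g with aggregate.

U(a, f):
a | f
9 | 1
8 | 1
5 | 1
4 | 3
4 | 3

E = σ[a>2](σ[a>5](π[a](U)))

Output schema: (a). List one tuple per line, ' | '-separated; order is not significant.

Row counts bottom-up:
  U → 5
  π[a](U) → 5
  σ[a>5](π[a](U)) → 2
  σ[a>2](σ[a>5](π[a](U))) → 2

== RESULT ==
a
8
9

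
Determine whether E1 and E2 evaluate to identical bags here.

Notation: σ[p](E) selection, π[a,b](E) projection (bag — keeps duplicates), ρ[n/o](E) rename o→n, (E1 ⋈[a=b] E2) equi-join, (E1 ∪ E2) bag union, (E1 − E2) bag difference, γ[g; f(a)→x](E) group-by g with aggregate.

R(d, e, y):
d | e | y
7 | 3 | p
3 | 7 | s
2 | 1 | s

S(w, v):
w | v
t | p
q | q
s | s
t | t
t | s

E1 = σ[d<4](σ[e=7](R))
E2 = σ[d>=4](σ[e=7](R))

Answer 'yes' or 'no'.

E1 stepwise |·|:
  R → 3
  σ[e=7](R) → 1
  σ[d<4](σ[e=7](R)) → 1
E2 stepwise |·|:
  R → 3
  σ[e=7](R) → 1
  σ[d>=4](σ[e=7](R)) → 0

E1 result:
d | e | y
3 | 7 | s
E2 result:
d | e | y
(0 rows)
Witness: (3, 7, 's') appears 1× in E1 but 0× in E2.

no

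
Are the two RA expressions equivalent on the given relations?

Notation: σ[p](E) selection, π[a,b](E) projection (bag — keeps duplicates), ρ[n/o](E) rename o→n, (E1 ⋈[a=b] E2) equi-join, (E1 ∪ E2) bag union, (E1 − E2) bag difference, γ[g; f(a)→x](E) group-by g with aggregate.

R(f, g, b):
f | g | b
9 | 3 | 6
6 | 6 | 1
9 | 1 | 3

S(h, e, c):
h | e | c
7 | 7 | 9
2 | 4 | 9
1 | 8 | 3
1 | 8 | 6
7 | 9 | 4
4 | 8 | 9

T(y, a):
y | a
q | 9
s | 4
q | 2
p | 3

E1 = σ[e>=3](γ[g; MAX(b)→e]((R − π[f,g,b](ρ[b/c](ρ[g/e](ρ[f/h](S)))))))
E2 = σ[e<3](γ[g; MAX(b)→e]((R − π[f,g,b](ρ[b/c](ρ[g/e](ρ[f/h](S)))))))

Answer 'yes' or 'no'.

E1 row counts bottom-up:
  R → 3
  S → 6
  ρ[f/h](S) → 6
  ρ[g/e](ρ[f/h](S)) → 6
  ρ[b/c](ρ[g/e](ρ[f/h](S))) → 6
  π[f,g,b](ρ[b/c](ρ[g/e](ρ[f/h](S)))) → 6
  (R − π[f,g,b](ρ[b/c](ρ[g/e](ρ[f/h](S))))) → 3
  γ[g; MAX(b)→e]((R − π[f,g,b](ρ[b/c](ρ[g/e](ρ[f/h](S)))))) → 3
  σ[e>=3](γ[g; MAX(b)→e]((R − π[f,g,b](ρ[b/c](ρ[g/e](ρ[f/h](S))))))) → 2
E2 row counts bottom-up:
  R → 3
  S → 6
  ρ[f/h](S) → 6
  ρ[g/e](ρ[f/h](S)) → 6
  ρ[b/c](ρ[g/e](ρ[f/h](S))) → 6
  π[f,g,b](ρ[b/c](ρ[g/e](ρ[f/h](S)))) → 6
  (R − π[f,g,b](ρ[b/c](ρ[g/e](ρ[f/h](S))))) → 3
  γ[g; MAX(b)→e]((R − π[f,g,b](ρ[b/c](ρ[g/e](ρ[f/h](S)))))) → 3
  σ[e<3](γ[g; MAX(b)→e]((R − π[f,g,b](ρ[b/c](ρ[g/e](ρ[f/h](S))))))) → 1

E1 result:
g | e
1 | 3
3 | 6
E2 result:
g | e
6 | 1
Witness: (6, 1) appears 0× in E1 but 1× in E2.

no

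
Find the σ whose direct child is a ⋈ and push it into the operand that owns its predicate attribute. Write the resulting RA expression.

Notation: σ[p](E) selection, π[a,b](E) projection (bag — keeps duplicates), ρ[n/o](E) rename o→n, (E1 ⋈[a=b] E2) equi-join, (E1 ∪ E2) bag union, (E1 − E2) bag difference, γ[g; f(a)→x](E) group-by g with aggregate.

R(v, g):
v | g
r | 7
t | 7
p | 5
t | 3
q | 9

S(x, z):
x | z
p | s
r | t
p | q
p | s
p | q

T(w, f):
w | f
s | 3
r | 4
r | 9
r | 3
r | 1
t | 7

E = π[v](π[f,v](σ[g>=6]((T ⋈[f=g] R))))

σ filters on g, owned by the right side.
E' = π[v](π[f,v]((T ⋈[f=g] σ[g>=6](R))))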